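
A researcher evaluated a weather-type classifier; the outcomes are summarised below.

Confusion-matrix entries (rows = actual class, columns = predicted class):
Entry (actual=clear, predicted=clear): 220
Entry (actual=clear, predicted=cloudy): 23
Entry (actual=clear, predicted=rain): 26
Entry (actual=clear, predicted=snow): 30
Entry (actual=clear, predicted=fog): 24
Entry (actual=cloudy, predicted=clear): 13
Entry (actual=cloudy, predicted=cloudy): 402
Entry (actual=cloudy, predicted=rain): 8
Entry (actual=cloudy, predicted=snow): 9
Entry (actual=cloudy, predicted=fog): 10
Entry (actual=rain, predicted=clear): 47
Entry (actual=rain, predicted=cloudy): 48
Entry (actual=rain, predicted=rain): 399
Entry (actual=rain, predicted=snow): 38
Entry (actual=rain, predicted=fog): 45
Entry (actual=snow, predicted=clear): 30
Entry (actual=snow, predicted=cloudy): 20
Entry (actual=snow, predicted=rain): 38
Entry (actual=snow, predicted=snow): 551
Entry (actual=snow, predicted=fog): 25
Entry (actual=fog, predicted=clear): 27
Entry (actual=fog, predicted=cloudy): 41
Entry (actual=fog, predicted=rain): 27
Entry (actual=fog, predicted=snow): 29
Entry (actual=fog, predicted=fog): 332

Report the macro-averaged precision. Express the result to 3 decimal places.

Per-class precision (TP/(TP+FP)):
  clear: TP=220, FP=13+47+30+27=117 → 220/337 = 0.6528
  cloudy: TP=402, FP=23+48+20+41=132 → 402/534 = 0.7528
  rain: TP=399, FP=26+8+38+27=99 → 399/498 = 0.8012
  snow: TP=551, FP=30+9+38+29=106 → 551/657 = 0.8387
  fog: TP=332, FP=24+10+45+25=104 → 332/436 = 0.7615
Macro-precision = mean = (0.6528 + 0.7528 + 0.8012 + 0.8387 + 0.7615) / 5 = 0.761

0.761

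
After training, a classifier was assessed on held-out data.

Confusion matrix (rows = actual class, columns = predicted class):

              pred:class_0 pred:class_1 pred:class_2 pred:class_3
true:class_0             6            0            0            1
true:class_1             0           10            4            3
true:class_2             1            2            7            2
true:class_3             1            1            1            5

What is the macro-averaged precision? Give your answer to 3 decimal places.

Per-class precision (TP/(TP+FP)):
  class_0: TP=6, FP=0+1+1=2 → 6/8 = 0.7500
  class_1: TP=10, FP=0+2+1=3 → 10/13 = 0.7692
  class_2: TP=7, FP=0+4+1=5 → 7/12 = 0.5833
  class_3: TP=5, FP=1+3+2=6 → 5/11 = 0.4545
Macro-precision = mean = (0.7500 + 0.7692 + 0.5833 + 0.4545) / 4 = 0.639

0.639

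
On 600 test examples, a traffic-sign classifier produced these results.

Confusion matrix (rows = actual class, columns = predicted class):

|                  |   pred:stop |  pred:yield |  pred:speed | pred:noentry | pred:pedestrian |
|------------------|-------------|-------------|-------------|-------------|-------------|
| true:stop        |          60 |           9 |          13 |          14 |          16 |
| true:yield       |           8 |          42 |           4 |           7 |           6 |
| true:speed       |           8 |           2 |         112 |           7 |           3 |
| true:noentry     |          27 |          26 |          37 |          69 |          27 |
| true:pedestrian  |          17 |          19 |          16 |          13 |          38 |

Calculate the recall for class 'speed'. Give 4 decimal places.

Treat 'speed' as positive and all other classes as negative.
recall = TP/(TP+FN).
speed: TP=112, FN=8+2+7+3=20 → 112/132 = 0.84848

0.8485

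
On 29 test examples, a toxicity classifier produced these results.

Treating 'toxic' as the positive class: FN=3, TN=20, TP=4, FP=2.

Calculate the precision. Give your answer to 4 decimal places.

Precision = TP/(TP+FP) = 4/(4+2) = 4/6 = 0.6667

0.6667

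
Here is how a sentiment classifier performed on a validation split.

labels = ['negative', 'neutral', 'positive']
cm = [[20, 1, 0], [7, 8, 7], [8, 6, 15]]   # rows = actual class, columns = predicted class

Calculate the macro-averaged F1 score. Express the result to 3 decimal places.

0.578

Per-class F1 score (2·TP/(2·TP+FP+FN)):
  negative: TP=20, FP=7+8=15, FN=1+0=1 → 40/56 = 0.7143
  neutral: TP=8, FP=1+6=7, FN=7+7=14 → 16/37 = 0.4324
  positive: TP=15, FP=0+7=7, FN=8+6=14 → 30/51 = 0.5882
Macro-F1 score = mean = (0.7143 + 0.4324 + 0.5882) / 3 = 0.578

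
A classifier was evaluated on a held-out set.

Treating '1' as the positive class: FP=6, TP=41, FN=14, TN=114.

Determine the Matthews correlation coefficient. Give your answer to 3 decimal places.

0.728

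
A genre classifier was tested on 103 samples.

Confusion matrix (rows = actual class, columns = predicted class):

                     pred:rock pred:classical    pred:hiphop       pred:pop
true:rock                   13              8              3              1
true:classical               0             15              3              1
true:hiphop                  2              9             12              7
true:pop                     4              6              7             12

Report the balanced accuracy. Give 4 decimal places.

0.5308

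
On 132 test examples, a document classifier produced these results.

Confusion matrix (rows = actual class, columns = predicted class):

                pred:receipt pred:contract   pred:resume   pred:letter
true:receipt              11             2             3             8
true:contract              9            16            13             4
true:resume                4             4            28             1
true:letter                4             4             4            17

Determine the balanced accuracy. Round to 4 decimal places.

0.5456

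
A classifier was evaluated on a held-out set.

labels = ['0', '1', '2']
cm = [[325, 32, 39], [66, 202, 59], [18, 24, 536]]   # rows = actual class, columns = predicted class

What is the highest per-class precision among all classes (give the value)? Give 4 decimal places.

0.8454

Per-class precision (TP/(TP+FP)):
  0: TP=325, FP=66+18=84 → 325/409 = 0.79462
  1: TP=202, FP=32+24=56 → 202/258 = 0.78295
  2: TP=536, FP=39+59=98 → 536/634 = 0.84543
Highest is class '2' with precision = 0.8454.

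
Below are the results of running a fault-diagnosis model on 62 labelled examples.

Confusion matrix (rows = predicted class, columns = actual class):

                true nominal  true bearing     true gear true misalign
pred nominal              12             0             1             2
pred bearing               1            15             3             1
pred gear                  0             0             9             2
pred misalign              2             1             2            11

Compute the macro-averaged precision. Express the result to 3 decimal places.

Per-class precision (TP/(TP+FP)):
  nominal: TP=12, FP=0+1+2=3 → 12/15 = 0.8000
  bearing: TP=15, FP=1+3+1=5 → 15/20 = 0.7500
  gear: TP=9, FP=0+0+2=2 → 9/11 = 0.8182
  misalign: TP=11, FP=2+1+2=5 → 11/16 = 0.6875
Macro-precision = mean = (0.8000 + 0.7500 + 0.8182 + 0.6875) / 4 = 0.764

0.764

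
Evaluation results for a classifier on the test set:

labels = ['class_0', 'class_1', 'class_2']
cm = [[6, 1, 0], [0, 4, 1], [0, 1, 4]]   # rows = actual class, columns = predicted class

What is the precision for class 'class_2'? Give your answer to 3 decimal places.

Take TP from the diagonal, FP from the rest of the 'class_2' prediction marginal, FN from the rest of the 'class_2' actual marginal.
precision = TP/(TP+FP).
class_2: TP=4, FP=0+1=1 → 4/5 = 0.8000

0.800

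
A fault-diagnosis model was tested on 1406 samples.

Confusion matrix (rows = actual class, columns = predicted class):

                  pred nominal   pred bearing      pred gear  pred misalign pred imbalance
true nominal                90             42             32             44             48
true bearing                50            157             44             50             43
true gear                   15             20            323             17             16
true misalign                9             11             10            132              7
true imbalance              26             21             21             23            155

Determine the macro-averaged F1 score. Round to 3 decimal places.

0.585

Per-class F1 score (2·TP/(2·TP+FP+FN)):
  nominal: TP=90, FP=50+15+9+26=100, FN=42+32+44+48=166 → 180/446 = 0.4036
  bearing: TP=157, FP=42+20+11+21=94, FN=50+44+50+43=187 → 314/595 = 0.5277
  gear: TP=323, FP=32+44+10+21=107, FN=15+20+17+16=68 → 646/821 = 0.7868
  misalign: TP=132, FP=44+50+17+23=134, FN=9+11+10+7=37 → 264/435 = 0.6069
  imbalance: TP=155, FP=48+43+16+7=114, FN=26+21+21+23=91 → 310/515 = 0.6019
Macro-F1 score = mean = (0.4036 + 0.5277 + 0.7868 + 0.6069 + 0.6019) / 5 = 0.585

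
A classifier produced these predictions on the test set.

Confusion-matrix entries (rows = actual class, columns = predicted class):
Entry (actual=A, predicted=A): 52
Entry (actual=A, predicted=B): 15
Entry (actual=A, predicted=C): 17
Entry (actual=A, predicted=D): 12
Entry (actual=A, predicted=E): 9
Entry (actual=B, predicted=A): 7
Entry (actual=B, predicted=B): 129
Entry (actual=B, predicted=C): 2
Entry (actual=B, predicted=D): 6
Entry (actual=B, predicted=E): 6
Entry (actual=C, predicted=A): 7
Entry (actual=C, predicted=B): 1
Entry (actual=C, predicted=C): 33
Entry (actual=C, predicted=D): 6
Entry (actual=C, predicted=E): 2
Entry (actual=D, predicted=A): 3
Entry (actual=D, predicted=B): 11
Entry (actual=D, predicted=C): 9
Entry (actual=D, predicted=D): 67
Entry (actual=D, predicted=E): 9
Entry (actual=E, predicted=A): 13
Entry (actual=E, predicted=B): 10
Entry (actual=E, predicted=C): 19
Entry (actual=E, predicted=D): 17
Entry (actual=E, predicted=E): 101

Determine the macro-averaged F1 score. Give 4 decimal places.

Per-class F1 score (2·TP/(2·TP+FP+FN)):
  A: TP=52, FP=7+7+3+13=30, FN=15+17+12+9=53 → 104/187 = 0.55615
  B: TP=129, FP=15+1+11+10=37, FN=7+2+6+6=21 → 258/316 = 0.81646
  C: TP=33, FP=17+2+9+19=47, FN=7+1+6+2=16 → 66/129 = 0.51163
  D: TP=67, FP=12+6+6+17=41, FN=3+11+9+9=32 → 134/207 = 0.64734
  E: TP=101, FP=9+6+2+9=26, FN=13+10+19+17=59 → 202/287 = 0.70383
Macro-F1 score = mean = (0.55615 + 0.81646 + 0.51163 + 0.64734 + 0.70383) / 5 = 0.6471

0.6471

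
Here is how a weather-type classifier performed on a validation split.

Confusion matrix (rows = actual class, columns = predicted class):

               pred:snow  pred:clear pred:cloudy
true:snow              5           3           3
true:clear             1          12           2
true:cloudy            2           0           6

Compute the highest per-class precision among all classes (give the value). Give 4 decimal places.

Per-class precision (TP/(TP+FP)):
  snow: TP=5, FP=1+2=3 → 5/8 = 0.62500
  clear: TP=12, FP=3+0=3 → 12/15 = 0.80000
  cloudy: TP=6, FP=3+2=5 → 6/11 = 0.54545
Highest is class 'clear' with precision = 0.8000.

0.8000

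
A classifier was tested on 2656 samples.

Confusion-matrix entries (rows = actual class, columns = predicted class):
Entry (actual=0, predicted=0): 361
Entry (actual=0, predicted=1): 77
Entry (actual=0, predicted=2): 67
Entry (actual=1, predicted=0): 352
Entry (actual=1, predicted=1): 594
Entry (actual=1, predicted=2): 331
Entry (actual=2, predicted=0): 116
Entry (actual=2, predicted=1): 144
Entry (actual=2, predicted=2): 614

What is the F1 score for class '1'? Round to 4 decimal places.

0.5679

F1 score = 2·TP/(2·TP+FP+FN).
1: TP=594, FP=77+144=221, FN=352+331=683 → 1188/2092 = 0.56788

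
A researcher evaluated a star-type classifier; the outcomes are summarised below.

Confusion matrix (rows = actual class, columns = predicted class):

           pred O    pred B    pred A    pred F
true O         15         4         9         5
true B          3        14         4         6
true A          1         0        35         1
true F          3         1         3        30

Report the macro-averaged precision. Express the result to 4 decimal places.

Per-class precision (TP/(TP+FP)):
  O: TP=15, FP=3+1+3=7 → 15/22 = 0.68182
  B: TP=14, FP=4+0+1=5 → 14/19 = 0.73684
  A: TP=35, FP=9+4+3=16 → 35/51 = 0.68627
  F: TP=30, FP=5+6+1=12 → 30/42 = 0.71429
Macro-precision = mean = (0.68182 + 0.73684 + 0.68627 + 0.71429) / 4 = 0.7048

0.7048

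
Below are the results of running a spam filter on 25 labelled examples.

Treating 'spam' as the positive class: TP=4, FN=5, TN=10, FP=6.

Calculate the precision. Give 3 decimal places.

0.400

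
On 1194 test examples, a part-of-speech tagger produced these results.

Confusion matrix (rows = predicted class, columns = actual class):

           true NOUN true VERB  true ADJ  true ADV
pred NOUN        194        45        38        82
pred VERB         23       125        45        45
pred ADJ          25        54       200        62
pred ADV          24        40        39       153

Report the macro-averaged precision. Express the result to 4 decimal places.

0.5624

Per-class precision (TP/(TP+FP)):
  NOUN: TP=194, FP=45+38+82=165 → 194/359 = 0.54039
  VERB: TP=125, FP=23+45+45=113 → 125/238 = 0.52521
  ADJ: TP=200, FP=25+54+62=141 → 200/341 = 0.58651
  ADV: TP=153, FP=24+40+39=103 → 153/256 = 0.59766
Macro-precision = mean = (0.54039 + 0.52521 + 0.58651 + 0.59766) / 4 = 0.5624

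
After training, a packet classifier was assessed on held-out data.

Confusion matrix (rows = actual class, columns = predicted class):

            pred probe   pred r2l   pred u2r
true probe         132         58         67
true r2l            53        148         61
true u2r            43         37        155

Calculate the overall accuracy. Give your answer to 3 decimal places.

0.577

Accuracy = trace / total = (132+148+155=435) / 754 = 435/754 = 0.577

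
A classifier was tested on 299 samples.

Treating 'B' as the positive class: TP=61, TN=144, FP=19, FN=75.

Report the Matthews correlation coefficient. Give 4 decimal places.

0.3734

MCC = (TP·TN − FP·FN) / √((TP+FP)(TP+FN)(TN+FP)(TN+FN))
Numerator = 61·144 − 19·75 = 7359
Denominator = √(80·136·163·219) = √388383360 = 19707.4443
MCC = 7359 / 19707.4443 = 0.3734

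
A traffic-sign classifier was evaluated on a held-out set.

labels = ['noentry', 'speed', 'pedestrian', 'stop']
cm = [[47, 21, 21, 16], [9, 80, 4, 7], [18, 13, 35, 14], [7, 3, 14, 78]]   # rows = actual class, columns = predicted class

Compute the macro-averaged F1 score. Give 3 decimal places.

0.604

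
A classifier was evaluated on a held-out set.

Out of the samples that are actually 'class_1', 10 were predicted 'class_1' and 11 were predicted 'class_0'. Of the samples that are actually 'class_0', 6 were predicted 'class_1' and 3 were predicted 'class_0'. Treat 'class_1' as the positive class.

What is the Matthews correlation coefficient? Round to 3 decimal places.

-0.175

MCC = (TP·TN − FP·FN) / √((TP+FP)(TP+FN)(TN+FP)(TN+FN))
Numerator = 10·3 − 6·11 = -36
Denominator = √(16·21·9·14) = √42336 = 205.7571
MCC = -36 / 205.7571 = -0.175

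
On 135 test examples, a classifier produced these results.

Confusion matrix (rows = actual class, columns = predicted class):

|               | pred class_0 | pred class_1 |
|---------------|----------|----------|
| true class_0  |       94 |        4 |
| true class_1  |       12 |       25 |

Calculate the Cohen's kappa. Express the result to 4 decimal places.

0.6807

Observed agreement pₒ = trace/N = 119/135 = 0.88148
Expected agreement pₑ = Σ (rowᵢ·colᵢ)/N² = (98·106 + 37·29)/135² = 0.62886
κ = (pₒ − pₑ)/(1 − pₑ) = (0.88148 − 0.62886)/(1 − 0.62886) = 0.6807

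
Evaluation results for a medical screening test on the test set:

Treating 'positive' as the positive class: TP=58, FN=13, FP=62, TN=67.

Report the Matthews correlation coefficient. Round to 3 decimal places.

0.328

MCC = (TP·TN − FP·FN) / √((TP+FP)(TP+FN)(TN+FP)(TN+FN))
Numerator = 58·67 − 62·13 = 3080
Denominator = √(120·71·129·80) = √87926400 = 9376.9078
MCC = 3080 / 9376.9078 = 0.328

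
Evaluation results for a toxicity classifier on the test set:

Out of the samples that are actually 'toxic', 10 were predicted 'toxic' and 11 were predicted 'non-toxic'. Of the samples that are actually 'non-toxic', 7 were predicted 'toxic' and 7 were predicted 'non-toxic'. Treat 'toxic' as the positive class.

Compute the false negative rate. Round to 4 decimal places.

0.5238

FNR = FN/(FN+TP) = 11/(11+10) = 0.5238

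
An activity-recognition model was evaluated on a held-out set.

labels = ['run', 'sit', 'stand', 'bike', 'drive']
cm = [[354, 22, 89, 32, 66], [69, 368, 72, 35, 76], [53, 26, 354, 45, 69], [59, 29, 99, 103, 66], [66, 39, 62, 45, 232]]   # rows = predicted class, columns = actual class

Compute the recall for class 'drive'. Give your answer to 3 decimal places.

recall = TP/(TP+FN).
drive: TP=232, FN=66+76+69+66=277 → 232/509 = 0.4558

0.456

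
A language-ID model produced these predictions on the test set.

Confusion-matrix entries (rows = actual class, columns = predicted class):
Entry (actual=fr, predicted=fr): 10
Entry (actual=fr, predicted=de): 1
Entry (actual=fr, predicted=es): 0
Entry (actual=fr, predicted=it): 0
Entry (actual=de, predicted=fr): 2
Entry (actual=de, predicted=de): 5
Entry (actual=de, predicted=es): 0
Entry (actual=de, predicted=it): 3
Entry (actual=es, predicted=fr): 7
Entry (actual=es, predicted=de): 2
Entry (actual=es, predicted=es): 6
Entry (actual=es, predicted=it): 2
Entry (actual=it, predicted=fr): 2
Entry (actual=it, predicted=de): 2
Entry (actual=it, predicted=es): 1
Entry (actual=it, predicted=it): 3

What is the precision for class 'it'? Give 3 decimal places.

One-vs-rest for 'it': TP = diagonal; FP = other classes predicted 'it'; FN = 'it' predicted as other.
precision = TP/(TP+FP).
it: TP=3, FP=0+3+2=5 → 3/8 = 0.3750

0.375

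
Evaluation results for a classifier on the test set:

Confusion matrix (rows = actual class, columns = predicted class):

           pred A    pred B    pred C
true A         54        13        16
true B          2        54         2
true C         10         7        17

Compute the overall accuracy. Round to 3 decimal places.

Accuracy = trace / total = (54+54+17=125) / 175 = 125/175 = 0.714

0.714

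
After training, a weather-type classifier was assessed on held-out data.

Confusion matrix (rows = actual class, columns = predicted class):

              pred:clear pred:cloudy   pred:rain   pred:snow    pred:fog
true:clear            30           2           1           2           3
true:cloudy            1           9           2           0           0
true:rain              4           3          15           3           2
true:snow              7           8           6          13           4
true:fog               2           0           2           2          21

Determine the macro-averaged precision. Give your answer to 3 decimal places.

0.604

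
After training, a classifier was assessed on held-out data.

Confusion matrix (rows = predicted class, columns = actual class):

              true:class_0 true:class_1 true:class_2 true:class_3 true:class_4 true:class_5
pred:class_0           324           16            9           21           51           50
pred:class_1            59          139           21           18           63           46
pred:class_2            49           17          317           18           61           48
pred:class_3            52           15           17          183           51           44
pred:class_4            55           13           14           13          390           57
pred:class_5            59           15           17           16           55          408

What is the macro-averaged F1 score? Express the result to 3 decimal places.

Per-class F1 score (2·TP/(2·TP+FP+FN)):
  class_0: TP=324, FP=16+9+21+51+50=147, FN=59+49+52+55+59=274 → 648/1069 = 0.6062
  class_1: TP=139, FP=59+21+18+63+46=207, FN=16+17+15+13+15=76 → 278/561 = 0.4955
  class_2: TP=317, FP=49+17+18+61+48=193, FN=9+21+17+14+17=78 → 634/905 = 0.7006
  class_3: TP=183, FP=52+15+17+51+44=179, FN=21+18+18+13+16=86 → 366/631 = 0.5800
  class_4: TP=390, FP=55+13+14+13+57=152, FN=51+63+61+51+55=281 → 780/1213 = 0.6430
  class_5: TP=408, FP=59+15+17+16+55=162, FN=50+46+48+44+57=245 → 816/1223 = 0.6672
Macro-F1 score = mean = (0.6062 + 0.4955 + 0.7006 + 0.5800 + 0.6430 + 0.6672) / 6 = 0.615

0.615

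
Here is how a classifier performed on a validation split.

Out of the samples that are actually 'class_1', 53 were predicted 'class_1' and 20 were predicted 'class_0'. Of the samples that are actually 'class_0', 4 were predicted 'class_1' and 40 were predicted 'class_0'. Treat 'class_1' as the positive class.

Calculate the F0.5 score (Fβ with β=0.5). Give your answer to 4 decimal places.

Fβ = (1+β²)·TP / ((1+β²)·TP + β²·FN + FP), with β²=1/4
= 1.25·53 / (1.25·53 + 0.25·20 + 4) = 0.8804

0.8804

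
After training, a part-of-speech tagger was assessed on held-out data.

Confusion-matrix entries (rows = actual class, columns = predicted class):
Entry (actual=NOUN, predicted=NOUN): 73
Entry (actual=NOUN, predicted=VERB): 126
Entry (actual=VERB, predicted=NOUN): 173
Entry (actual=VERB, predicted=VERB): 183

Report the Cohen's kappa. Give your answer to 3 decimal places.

Observed agreement pₒ = trace/N = 256/555 = 0.4613
Expected agreement pₑ = Σ (rowᵢ·colᵢ)/N² = (199·246 + 356·309)/555² = 0.5161
κ = (pₒ − pₑ)/(1 − pₑ) = (0.4613 − 0.5161)/(1 − 0.5161) = -0.113

-0.113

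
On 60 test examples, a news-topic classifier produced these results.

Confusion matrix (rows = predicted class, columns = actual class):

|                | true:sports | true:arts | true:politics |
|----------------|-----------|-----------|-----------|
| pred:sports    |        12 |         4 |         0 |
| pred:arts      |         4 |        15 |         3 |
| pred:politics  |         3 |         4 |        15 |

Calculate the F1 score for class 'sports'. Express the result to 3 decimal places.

Treat 'sports' as positive and all other classes as negative.
F1 score = 2·TP/(2·TP+FP+FN).
sports: TP=12, FP=4+0=4, FN=4+3=7 → 24/35 = 0.6857

0.686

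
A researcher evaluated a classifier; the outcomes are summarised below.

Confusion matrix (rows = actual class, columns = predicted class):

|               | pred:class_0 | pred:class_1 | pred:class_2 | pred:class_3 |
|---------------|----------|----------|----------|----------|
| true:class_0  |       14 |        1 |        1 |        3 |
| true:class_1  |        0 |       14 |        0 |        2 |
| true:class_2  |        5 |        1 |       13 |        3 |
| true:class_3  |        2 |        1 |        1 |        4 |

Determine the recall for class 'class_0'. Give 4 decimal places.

0.7368

Take TP from the diagonal, FP from the rest of the 'class_0' prediction marginal, FN from the rest of the 'class_0' actual marginal.
recall = TP/(TP+FN).
class_0: TP=14, FN=1+1+3=5 → 14/19 = 0.73684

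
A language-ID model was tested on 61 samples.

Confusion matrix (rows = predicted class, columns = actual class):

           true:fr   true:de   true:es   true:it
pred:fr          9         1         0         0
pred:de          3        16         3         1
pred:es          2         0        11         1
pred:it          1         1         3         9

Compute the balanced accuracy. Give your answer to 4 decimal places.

Balanced accuracy = mean of per-class recall.
  fr: recall = 9/15 = 0.60000
  de: recall = 16/18 = 0.88889
  es: recall = 11/17 = 0.64706
  it: recall = 9/11 = 0.81818
Mean = (0.60000 + 0.88889 + 0.64706 + 0.81818) / 4 = 0.7385

0.7385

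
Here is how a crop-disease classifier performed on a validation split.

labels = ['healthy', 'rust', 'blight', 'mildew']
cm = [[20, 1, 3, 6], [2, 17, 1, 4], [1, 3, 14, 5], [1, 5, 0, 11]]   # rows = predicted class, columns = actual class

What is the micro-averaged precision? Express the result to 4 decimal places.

Micro-averaging pools counts across classes: ΣTP=62, ΣFP=32, ΣFN=32.
Micro-precision = TP/(TP+FP) on pooled counts = 0.6596 (equals overall accuracy in single-label multiclass).

0.6596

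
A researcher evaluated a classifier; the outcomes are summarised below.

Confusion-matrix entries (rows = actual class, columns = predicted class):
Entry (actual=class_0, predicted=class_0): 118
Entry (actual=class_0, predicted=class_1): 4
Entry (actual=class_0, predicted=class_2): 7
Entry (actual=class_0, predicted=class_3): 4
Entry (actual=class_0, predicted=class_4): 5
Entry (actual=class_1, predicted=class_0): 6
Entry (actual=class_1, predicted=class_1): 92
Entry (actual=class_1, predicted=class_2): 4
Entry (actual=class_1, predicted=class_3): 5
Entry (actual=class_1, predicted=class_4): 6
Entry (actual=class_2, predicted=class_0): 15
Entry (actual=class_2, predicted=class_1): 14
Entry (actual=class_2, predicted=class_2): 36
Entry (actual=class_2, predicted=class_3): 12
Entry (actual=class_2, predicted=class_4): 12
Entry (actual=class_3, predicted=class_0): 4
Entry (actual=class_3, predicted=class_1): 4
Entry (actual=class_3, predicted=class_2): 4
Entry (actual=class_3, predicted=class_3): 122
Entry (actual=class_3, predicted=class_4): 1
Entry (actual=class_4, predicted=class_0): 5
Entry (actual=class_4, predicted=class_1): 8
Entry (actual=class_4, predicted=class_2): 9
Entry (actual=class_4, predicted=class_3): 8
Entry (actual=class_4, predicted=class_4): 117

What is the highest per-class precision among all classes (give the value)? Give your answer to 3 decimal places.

0.830

Per-class precision (TP/(TP+FP)):
  class_0: TP=118, FP=6+15+4+5=30 → 118/148 = 0.7973
  class_1: TP=92, FP=4+14+4+8=30 → 92/122 = 0.7541
  class_2: TP=36, FP=7+4+4+9=24 → 36/60 = 0.6000
  class_3: TP=122, FP=4+5+12+8=29 → 122/151 = 0.8079
  class_4: TP=117, FP=5+6+12+1=24 → 117/141 = 0.8298
Highest is class 'class_4' with precision = 0.830.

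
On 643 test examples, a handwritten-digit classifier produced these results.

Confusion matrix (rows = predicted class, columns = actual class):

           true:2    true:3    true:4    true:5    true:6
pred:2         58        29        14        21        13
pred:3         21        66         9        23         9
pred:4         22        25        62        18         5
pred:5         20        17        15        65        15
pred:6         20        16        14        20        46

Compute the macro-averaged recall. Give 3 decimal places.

0.470

Per-class recall (TP/(TP+FN)):
  2: TP=58, FN=21+22+20+20=83 → 58/141 = 0.4113
  3: TP=66, FN=29+25+17+16=87 → 66/153 = 0.4314
  4: TP=62, FN=14+9+15+14=52 → 62/114 = 0.5439
  5: TP=65, FN=21+23+18+20=82 → 65/147 = 0.4422
  6: TP=46, FN=13+9+5+15=42 → 46/88 = 0.5227
Macro-recall = mean = (0.4113 + 0.4314 + 0.5439 + 0.4422 + 0.5227) / 5 = 0.470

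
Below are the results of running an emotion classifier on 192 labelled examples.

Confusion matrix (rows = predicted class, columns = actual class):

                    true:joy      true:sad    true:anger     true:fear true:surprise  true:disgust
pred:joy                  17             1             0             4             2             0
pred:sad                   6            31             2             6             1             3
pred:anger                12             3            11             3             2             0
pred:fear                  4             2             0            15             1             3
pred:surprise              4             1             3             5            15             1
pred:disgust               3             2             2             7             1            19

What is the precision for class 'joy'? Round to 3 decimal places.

0.708

One-vs-rest for 'joy': TP = diagonal; FP = other classes predicted 'joy'; FN = 'joy' predicted as other.
precision = TP/(TP+FP).
joy: TP=17, FP=1+0+4+2+0=7 → 17/24 = 0.7083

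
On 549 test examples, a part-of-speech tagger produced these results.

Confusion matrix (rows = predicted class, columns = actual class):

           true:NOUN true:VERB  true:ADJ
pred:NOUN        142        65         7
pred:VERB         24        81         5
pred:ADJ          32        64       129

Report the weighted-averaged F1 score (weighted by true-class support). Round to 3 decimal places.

0.623

Per-class F1 score (2·TP/(2·TP+FP+FN)):
  NOUN: TP=142, FP=65+7=72, FN=24+32=56 → 284/412 = 0.6893
  VERB: TP=81, FP=24+5=29, FN=65+64=129 → 162/320 = 0.5063
  ADJ: TP=129, FP=32+64=96, FN=7+5=12 → 258/366 = 0.7049
Weighted-F1 score = Σ (supportᵢ/N)·F1 scoreᵢ with N=549: (198/549)·0.6893 + (210/549)·0.5063 + (141/549)·0.7049 = 0.623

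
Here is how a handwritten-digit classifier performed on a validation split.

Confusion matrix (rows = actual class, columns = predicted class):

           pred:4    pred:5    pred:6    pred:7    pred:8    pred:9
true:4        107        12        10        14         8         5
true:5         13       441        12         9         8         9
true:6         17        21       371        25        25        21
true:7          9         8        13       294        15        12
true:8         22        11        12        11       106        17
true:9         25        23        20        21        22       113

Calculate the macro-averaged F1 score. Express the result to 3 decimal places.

0.709

Per-class F1 score (2·TP/(2·TP+FP+FN)):
  4: TP=107, FP=13+17+9+22+25=86, FN=12+10+14+8+5=49 → 214/349 = 0.6132
  5: TP=441, FP=12+21+8+11+23=75, FN=13+12+9+8+9=51 → 882/1008 = 0.8750
  6: TP=371, FP=10+12+13+12+20=67, FN=17+21+25+25+21=109 → 742/918 = 0.8083
  7: TP=294, FP=14+9+25+11+21=80, FN=9+8+13+15+12=57 → 588/725 = 0.8110
  8: TP=106, FP=8+8+25+15+22=78, FN=22+11+12+11+17=73 → 212/363 = 0.5840
  9: TP=113, FP=5+9+21+12+17=64, FN=25+23+20+21+22=111 → 226/401 = 0.5636
Macro-F1 score = mean = (0.6132 + 0.8750 + 0.8083 + 0.8110 + 0.5840 + 0.5636) / 6 = 0.709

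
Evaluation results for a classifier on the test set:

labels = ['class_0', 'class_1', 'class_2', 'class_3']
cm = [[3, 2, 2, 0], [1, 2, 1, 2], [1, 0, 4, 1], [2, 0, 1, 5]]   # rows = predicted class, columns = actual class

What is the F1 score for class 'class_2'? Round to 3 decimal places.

0.571

One-vs-rest for 'class_2': TP = diagonal; FP = other classes predicted 'class_2'; FN = 'class_2' predicted as other.
F1 score = 2·TP/(2·TP+FP+FN).
class_2: TP=4, FP=1+0+1=2, FN=2+1+1=4 → 8/14 = 0.5714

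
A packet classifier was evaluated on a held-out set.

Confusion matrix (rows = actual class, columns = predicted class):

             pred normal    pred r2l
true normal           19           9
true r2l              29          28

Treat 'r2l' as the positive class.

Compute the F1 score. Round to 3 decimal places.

Precision = TP/(TP+FP) = 28/37 = 0.7568
Recall = TP/(TP+FN) = 28/57 = 0.4912
F1 = 2·TP/(2·TP+FP+FN) = 56/94 = 0.596

0.596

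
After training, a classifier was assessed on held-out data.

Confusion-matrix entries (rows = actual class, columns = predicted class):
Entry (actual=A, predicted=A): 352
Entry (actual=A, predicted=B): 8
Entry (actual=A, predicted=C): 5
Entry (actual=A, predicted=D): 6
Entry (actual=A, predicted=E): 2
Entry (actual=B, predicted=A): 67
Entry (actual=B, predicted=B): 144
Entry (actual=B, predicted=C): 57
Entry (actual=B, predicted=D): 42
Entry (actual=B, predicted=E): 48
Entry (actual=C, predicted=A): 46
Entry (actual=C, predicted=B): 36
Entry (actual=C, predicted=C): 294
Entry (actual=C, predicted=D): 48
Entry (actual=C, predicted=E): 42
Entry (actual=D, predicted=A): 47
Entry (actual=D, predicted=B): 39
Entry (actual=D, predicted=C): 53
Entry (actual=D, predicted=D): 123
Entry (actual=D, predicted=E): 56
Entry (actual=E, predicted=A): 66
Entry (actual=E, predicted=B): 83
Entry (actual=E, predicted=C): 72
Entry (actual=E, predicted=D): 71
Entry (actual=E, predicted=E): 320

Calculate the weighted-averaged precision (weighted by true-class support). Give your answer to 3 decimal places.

0.579

Per-class precision (TP/(TP+FP)):
  A: TP=352, FP=67+46+47+66=226 → 352/578 = 0.6090
  B: TP=144, FP=8+36+39+83=166 → 144/310 = 0.4645
  C: TP=294, FP=5+57+53+72=187 → 294/481 = 0.6112
  D: TP=123, FP=6+42+48+71=167 → 123/290 = 0.4241
  E: TP=320, FP=2+48+42+56=148 → 320/468 = 0.6838
Weighted-precision = Σ (supportᵢ/N)·precisionᵢ with N=2127: (373/2127)·0.6090 + (358/2127)·0.4645 + (466/2127)·0.6112 + (318/2127)·0.4241 + (612/2127)·0.6838 = 0.579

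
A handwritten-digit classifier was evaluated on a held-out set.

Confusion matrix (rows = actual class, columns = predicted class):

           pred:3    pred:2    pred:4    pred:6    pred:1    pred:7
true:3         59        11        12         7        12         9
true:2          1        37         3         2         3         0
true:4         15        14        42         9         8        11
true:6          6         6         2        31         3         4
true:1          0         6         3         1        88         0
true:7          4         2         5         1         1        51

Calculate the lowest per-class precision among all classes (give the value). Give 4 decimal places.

Per-class precision (TP/(TP+FP)):
  3: TP=59, FP=1+15+6+0+4=26 → 59/85 = 0.69412
  2: TP=37, FP=11+14+6+6+2=39 → 37/76 = 0.48684
  4: TP=42, FP=12+3+2+3+5=25 → 42/67 = 0.62687
  6: TP=31, FP=7+2+9+1+1=20 → 31/51 = 0.60784
  1: TP=88, FP=12+3+8+3+1=27 → 88/115 = 0.76522
  7: TP=51, FP=9+0+11+4+0=24 → 51/75 = 0.68000
Lowest is class '2' with precision = 0.4868.

0.4868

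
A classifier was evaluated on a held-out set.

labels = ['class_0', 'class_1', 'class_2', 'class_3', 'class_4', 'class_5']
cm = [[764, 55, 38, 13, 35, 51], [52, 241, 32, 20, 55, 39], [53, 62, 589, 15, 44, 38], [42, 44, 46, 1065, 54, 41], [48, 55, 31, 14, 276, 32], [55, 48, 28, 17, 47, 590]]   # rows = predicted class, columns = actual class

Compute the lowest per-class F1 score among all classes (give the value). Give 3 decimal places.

Per-class F1 score (2·TP/(2·TP+FP+FN)):
  class_0: TP=764, FP=55+38+13+35+51=192, FN=52+53+42+48+55=250 → 1528/1970 = 0.7756
  class_1: TP=241, FP=52+32+20+55+39=198, FN=55+62+44+55+48=264 → 482/944 = 0.5106
  class_2: TP=589, FP=53+62+15+44+38=212, FN=38+32+46+31+28=175 → 1178/1565 = 0.7527
  class_3: TP=1065, FP=42+44+46+54+41=227, FN=13+20+15+14+17=79 → 2130/2436 = 0.8744
  class_4: TP=276, FP=48+55+31+14+32=180, FN=35+55+44+54+47=235 → 552/967 = 0.5708
  class_5: TP=590, FP=55+48+28+17+47=195, FN=51+39+38+41+32=201 → 1180/1576 = 0.7487
Lowest is class 'class_1' with F1 score = 0.511.

0.511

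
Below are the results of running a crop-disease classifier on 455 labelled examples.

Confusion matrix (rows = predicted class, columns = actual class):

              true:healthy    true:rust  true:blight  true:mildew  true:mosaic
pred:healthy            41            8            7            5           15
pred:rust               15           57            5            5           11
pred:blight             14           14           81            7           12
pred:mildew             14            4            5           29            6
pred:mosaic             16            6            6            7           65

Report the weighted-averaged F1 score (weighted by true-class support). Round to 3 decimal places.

0.594

Per-class F1 score (2·TP/(2·TP+FP+FN)):
  healthy: TP=41, FP=8+7+5+15=35, FN=15+14+14+16=59 → 82/176 = 0.4659
  rust: TP=57, FP=15+5+5+11=36, FN=8+14+4+6=32 → 114/182 = 0.6264
  blight: TP=81, FP=14+14+7+12=47, FN=7+5+5+6=23 → 162/232 = 0.6983
  mildew: TP=29, FP=14+4+5+6=29, FN=5+5+7+7=24 → 58/111 = 0.5225
  mosaic: TP=65, FP=16+6+6+7=35, FN=15+11+12+6=44 → 130/209 = 0.6220
Weighted-F1 score = Σ (supportᵢ/N)·F1 scoreᵢ with N=455: (100/455)·0.4659 + (89/455)·0.6264 + (104/455)·0.6983 + (53/455)·0.5225 + (109/455)·0.6220 = 0.594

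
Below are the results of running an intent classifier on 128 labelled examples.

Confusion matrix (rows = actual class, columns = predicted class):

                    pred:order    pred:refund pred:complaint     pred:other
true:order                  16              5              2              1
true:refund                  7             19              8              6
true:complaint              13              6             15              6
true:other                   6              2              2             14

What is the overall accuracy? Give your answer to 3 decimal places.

0.500

Accuracy = trace / total = (16+19+15+14=64) / 128 = 64/128 = 0.500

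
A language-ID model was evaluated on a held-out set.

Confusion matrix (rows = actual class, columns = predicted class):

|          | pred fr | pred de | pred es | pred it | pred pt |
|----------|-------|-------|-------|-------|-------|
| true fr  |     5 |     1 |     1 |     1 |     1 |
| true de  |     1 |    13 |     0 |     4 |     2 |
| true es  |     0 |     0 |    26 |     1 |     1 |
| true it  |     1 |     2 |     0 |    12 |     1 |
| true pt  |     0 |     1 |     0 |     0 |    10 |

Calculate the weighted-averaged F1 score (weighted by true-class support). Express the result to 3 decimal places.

0.785

Per-class F1 score (2·TP/(2·TP+FP+FN)):
  fr: TP=5, FP=1+0+1+0=2, FN=1+1+1+1=4 → 10/16 = 0.6250
  de: TP=13, FP=1+0+2+1=4, FN=1+0+4+2=7 → 26/37 = 0.7027
  es: TP=26, FP=1+0+0+0=1, FN=0+0+1+1=2 → 52/55 = 0.9455
  it: TP=12, FP=1+4+1+0=6, FN=1+2+0+1=4 → 24/34 = 0.7059
  pt: TP=10, FP=1+2+1+1=5, FN=0+1+0+0=1 → 20/26 = 0.7692
Weighted-F1 score = Σ (supportᵢ/N)·F1 scoreᵢ with N=84: (9/84)·0.6250 + (20/84)·0.7027 + (28/84)·0.9455 + (16/84)·0.7059 + (11/84)·0.7692 = 0.785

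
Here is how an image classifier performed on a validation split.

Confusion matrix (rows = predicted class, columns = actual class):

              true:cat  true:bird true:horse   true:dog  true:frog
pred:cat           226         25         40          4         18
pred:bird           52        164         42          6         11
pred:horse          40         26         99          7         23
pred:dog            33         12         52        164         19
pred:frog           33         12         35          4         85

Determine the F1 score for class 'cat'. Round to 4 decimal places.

Treat 'cat' as positive and all other classes as negative.
F1 score = 2·TP/(2·TP+FP+FN).
cat: TP=226, FP=25+40+4+18=87, FN=52+40+33+33=158 → 452/697 = 0.64849

0.6485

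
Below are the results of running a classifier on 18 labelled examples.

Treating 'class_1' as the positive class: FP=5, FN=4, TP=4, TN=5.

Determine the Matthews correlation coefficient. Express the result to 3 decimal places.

0.000

MCC = (TP·TN − FP·FN) / √((TP+FP)(TP+FN)(TN+FP)(TN+FN))
Numerator = 4·5 − 5·4 = 0
Denominator = √(9·8·10·9) = √6480 = 80.4984
MCC = 0 / 80.4984 = 0.000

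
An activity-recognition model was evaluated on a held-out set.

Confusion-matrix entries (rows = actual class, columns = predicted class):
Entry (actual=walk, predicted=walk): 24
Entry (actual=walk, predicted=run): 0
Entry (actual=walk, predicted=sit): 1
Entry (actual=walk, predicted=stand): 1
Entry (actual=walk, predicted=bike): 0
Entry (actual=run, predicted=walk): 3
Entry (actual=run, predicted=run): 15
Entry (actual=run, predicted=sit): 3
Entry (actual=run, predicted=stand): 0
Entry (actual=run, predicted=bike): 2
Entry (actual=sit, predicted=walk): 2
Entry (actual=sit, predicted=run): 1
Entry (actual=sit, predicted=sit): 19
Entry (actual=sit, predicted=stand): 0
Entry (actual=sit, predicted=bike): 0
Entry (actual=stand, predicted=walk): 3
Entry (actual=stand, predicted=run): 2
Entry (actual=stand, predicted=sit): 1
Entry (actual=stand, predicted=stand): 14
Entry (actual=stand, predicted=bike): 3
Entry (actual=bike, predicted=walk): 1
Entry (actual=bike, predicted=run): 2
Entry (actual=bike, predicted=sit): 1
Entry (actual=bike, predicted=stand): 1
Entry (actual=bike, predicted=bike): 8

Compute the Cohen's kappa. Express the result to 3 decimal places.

Observed agreement pₒ = trace/N = 80/107 = 0.7477
Expected agreement pₑ = Σ (rowᵢ·colᵢ)/N² = (26·33 + 23·20 + 22·25 + 23·16 + 13·13)/107² = 0.2101
κ = (pₒ − pₑ)/(1 − pₑ) = (0.7477 − 0.2101)/(1 − 0.2101) = 0.681

0.681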